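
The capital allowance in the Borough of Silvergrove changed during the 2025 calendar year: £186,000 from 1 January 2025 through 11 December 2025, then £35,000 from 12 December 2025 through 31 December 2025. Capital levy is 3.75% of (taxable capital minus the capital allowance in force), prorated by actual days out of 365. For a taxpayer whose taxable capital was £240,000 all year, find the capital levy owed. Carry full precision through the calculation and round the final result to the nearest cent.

1 January – 11 December 2025: 345 days, exemption £186,000 → (£240,000 − £186,000) × 3.75% × 345/365 = £1,914.0411
12 December – 31 December 2025: 20 days, exemption £35,000 → (£240,000 − £35,000) × 3.75% × 20/365 = £421.2329
Total = £2,335.2740

£2,335.27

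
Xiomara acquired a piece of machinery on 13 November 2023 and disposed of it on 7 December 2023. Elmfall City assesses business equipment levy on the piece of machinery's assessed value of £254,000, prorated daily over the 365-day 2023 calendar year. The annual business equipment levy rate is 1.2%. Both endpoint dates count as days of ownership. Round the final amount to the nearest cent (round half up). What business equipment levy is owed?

Days held (13 November – 7 December 2023): 25 out of 365
Tax = £254,000 × 1.2% × 25/365 = £208.7671

£208.77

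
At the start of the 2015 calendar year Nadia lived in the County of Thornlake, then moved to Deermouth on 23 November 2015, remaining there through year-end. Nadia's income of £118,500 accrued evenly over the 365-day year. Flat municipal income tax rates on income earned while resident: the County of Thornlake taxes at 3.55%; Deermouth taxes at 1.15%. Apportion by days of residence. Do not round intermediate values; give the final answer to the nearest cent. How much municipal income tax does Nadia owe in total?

£3,902.87

The County of Thornlake, 1 January – 22 November 2015: 326 days → £118,500 × 3.55% × 326/365 = £3,757.2616
Deermouth, 23 November – 31 December 2015: 39 days → £118,500 × 1.15% × 39/365 = £145.6089
Total = £3,902.8705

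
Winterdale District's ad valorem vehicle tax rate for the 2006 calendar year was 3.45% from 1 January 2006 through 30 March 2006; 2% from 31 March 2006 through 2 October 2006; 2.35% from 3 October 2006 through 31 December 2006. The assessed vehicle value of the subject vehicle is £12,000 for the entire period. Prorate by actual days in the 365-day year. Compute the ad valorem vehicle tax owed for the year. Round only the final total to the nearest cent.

1 January – 30 March 2006: 89 days at 3.45% → £12,000 × 3.45% × 89/365 = £100.9479
31 March – 2 October 2006: 186 days at 2% → £12,000 × 2% × 186/365 = £122.3014
3 October – 31 December 2006: 90 days at 2.35% → £12,000 × 2.35% × 90/365 = £69.5342
Total = £292.7836

£292.78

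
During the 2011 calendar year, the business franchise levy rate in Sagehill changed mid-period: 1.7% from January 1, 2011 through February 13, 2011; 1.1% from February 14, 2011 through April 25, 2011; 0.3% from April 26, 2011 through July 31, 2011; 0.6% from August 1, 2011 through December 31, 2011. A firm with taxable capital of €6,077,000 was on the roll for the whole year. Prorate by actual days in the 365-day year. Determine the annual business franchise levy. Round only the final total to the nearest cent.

January 1 – February 13, 2011: 44 days at 1.7% → €6,077,000 × 1.7% × 44/365 = €12,453.6877
February 14 – April 25, 2011: 71 days at 1.1% → €6,077,000 × 1.1% × 71/365 = €13,003.1151
April 26 – July 31, 2011: 97 days at 0.3% → €6,077,000 × 0.3% × 97/365 = €4,844.9507
August 1 – December 31, 2011: 153 days at 0.6% → €6,077,000 × 0.6% × 153/365 = €15,284.0712
Total = €45,585.8247

€45,585.82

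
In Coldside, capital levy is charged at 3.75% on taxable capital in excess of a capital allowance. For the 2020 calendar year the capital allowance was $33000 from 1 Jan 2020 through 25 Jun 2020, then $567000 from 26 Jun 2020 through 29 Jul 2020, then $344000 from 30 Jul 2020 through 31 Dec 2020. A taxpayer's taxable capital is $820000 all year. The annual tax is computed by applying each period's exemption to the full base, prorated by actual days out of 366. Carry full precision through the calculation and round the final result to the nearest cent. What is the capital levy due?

1 Jan – 25 Jun 2020: 177 days, exemption $33000 → ($820000 − $33000) × 3.75% × 177/366 = $14272.4385
26 Jun – 29 Jul 2020: 34 days, exemption $567000 → ($820000 − $567000) × 3.75% × 34/366 = $881.3525
30 Jul – 31 Dec 2020: 155 days, exemption $344000 → ($820000 − $344000) × 3.75% × 155/366 = $7559.4262
Total = $22713.2172

$22713.22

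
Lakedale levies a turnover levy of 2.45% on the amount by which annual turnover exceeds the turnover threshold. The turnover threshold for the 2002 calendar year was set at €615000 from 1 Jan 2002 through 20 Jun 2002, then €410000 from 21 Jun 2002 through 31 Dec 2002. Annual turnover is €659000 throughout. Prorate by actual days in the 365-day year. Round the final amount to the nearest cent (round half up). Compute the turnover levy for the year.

1 Jan – 20 Jun 2002: 171 days, exemption €615000 → (€659000 − €615000) × 2.45% × 171/365 = €505.0356
21 Jun – 31 Dec 2002: 194 days, exemption €410000 → (€659000 − €410000) × 2.45% × 194/365 = €3242.4575
Total = €3747.4932

€3747.49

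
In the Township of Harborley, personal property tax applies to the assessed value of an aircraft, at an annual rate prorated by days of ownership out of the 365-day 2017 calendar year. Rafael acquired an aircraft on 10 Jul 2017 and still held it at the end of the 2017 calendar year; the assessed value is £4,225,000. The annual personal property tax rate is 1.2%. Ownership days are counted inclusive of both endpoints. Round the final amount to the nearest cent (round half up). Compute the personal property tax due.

£24,308.22

Days held (10 Jul – 31 Dec 2017): 175 out of 365
Tax = £4,225,000 × 1.2% × 175/365 = £24,308.2192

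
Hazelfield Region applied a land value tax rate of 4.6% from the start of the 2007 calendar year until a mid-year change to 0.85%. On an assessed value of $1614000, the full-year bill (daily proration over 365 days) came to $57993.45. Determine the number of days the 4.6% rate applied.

Let d = days at the first rate; then 365 − d days at the second rate.
$1614000 × [4.6%·d + 0.85%·(365−d)] / 365 = $57993.45
Solving gives d = 267, so the new rate took effect on 25 Sep 2007.

267 days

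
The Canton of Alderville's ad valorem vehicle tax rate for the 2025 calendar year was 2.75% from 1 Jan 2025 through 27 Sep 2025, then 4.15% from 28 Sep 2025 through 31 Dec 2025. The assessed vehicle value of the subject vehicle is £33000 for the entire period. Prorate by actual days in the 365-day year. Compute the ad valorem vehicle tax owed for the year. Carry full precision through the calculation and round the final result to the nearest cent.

1 Jan – 27 Sep 2025: 270 days at 2.75% → £33000 × 2.75% × 270/365 = £671.3014
28 Sep – 31 Dec 2025: 95 days at 4.15% → £33000 × 4.15% × 95/365 = £356.4452
Total = £1027.7466

£1027.75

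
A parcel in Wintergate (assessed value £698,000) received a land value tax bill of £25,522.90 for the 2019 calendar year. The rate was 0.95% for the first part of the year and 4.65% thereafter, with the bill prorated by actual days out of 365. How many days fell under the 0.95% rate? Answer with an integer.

98 days

Let d = days at the first rate; then 365 − d days at the second rate.
£698,000 × [0.95%·d + 4.65%·(365−d)] / 365 = £25,522.90
Solving gives d = 98, so the new rate took effect on 9 Apr 2019.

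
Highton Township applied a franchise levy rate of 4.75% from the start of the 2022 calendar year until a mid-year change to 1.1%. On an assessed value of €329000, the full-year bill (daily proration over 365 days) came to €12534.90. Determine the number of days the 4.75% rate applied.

271 days

Let d = days at the first rate; then 365 − d days at the second rate.
€329000 × [4.75%·d + 1.1%·(365−d)] / 365 = €12534.90
Solving gives d = 271, so the new rate took effect on 29 September 2022.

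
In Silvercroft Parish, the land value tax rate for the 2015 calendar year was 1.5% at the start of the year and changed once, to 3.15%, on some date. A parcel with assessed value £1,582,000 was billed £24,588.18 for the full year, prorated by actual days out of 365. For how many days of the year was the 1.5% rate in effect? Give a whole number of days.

353 days

Let d = days at the first rate; then 365 − d days at the second rate.
£1,582,000 × [1.5%·d + 3.15%·(365−d)] / 365 = £24,588.18
Solving gives d = 353, so the new rate took effect on December 20, 2015.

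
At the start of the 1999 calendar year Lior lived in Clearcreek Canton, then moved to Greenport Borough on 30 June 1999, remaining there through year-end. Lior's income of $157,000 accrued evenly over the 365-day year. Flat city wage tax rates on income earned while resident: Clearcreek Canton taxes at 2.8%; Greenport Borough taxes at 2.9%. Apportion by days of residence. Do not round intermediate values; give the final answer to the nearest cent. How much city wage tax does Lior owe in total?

Clearcreek Canton, 1 January – 29 June 1999: 180 days → $157,000 × 2.8% × 180/365 = $2,167.8904
Greenport Borough, 30 June – 31 December 1999: 185 days → $157,000 × 2.9% × 185/365 = $2,307.6849
Total = $4,475.5753

$4,475.58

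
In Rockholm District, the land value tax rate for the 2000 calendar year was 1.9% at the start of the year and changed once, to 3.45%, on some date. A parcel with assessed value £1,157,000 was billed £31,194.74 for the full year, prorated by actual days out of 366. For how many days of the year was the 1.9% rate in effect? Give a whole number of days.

178 days

Let d = days at the first rate; then 366 − d days at the second rate.
£1,157,000 × [1.9%·d + 3.45%·(366−d)] / 366 = £31,194.74
Solving gives d = 178, so the new rate took effect on 27 Jun 2000.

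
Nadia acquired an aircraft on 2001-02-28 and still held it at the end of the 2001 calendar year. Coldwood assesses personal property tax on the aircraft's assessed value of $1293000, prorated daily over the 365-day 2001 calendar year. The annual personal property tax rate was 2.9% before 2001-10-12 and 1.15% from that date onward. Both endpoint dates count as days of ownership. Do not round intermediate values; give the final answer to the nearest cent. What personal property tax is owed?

$26517.13

2001-02-28 to 2001-10-11: 226 days at 2.9% → $1293000 × 2.9% × 226/365 = $23217.3205
2001-10-12 to 2001-12-31: 81 days at 1.15% → $1293000 × 1.15% × 81/365 = $3299.8068
Total = $26517.1274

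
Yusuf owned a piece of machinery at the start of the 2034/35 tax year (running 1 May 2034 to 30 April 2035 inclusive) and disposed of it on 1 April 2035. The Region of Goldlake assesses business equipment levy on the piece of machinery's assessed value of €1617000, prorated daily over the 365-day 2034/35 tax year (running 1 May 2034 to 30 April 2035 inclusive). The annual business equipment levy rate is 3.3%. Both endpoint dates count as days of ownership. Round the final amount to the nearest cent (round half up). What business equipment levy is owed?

€49121.36

Days held (1 May 2034 – 1 April 2035): 336 out of 365
Tax = €1617000 × 3.3% × 336/365 = €49121.3589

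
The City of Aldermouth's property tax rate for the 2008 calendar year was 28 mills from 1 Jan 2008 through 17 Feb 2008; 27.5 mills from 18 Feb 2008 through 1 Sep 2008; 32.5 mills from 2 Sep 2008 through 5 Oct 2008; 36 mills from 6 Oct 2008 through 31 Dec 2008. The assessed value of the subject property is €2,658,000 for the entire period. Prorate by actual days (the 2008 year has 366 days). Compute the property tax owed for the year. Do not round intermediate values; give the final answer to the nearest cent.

€79,874.35

1 Jan – 17 Feb 2008: 48 days at 28 mills → €2,658,000 × 2.8% × 48/366 = €9,760.5246
18 Feb – 1 Sep 2008: 197 days at 27.5 mills → €2,658,000 × 2.75% × 197/366 = €39,343.4836
2 Sep – 5 Oct 2008: 34 days at 32.5 mills → €2,658,000 × 3.25% × 34/366 = €8,024.8361
6 Oct – 31 Dec 2008: 87 days at 36 mills → €2,658,000 × 3.6% × 87/366 = €22,745.5082
Total = €79,874.3525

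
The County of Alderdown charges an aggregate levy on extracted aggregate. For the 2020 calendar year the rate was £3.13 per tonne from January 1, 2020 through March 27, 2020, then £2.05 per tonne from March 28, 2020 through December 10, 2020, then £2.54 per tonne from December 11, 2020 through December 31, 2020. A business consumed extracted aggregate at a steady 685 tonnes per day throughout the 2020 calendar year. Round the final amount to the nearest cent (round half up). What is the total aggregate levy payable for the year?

£585366.75

January 1 – March 27, 2020: 87 days × 685 tonnes/day = 59,595 tonnes at £3.13/tonne → £186532.35
March 28 – December 10, 2020: 258 days × 685 tonnes/day = 176,730 tonnes at £2.05/tonne → £362296.50
December 11 – December 31, 2020: 21 days × 685 tonnes/day = 14,385 tonnes at £2.54/tonne → £36537.90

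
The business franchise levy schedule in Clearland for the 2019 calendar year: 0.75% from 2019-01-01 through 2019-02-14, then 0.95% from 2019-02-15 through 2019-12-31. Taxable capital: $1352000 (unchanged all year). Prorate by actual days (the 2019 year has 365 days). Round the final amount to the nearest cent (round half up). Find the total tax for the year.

$12510.63

2019-01-01 to 2019-02-14: 45 days at 0.75% → $1352000 × 0.75% × 45/365 = $1250.1370
2019-02-15 to 2019-12-31: 320 days at 0.95% → $1352000 × 0.95% × 320/365 = $11260.4932
Total = $12510.6301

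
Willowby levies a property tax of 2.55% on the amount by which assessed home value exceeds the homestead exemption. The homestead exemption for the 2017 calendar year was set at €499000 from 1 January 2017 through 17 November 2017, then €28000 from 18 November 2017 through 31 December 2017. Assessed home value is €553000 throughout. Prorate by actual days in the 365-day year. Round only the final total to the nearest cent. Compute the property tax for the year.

1 January – 17 November 2017: 321 days, exemption €499000 → (€553000 − €499000) × 2.55% × 321/365 = €1211.0055
18 November – 31 December 2017: 44 days, exemption €28000 → (€553000 − €28000) × 2.55% × 44/365 = €1613.8356
Total = €2824.8411

€2824.84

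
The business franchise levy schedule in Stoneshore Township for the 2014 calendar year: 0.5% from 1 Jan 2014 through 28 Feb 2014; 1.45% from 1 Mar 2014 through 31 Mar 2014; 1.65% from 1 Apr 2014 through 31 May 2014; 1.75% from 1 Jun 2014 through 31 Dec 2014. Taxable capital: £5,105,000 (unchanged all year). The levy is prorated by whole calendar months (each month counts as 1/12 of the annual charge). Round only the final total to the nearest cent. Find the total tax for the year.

1 Jan – 28 Feb 2014: 2 months at 0.5% → £5,105,000 × 0.5% × 2/12 = £4,254.1667
1 Mar – 31 Mar 2014: 1 month at 1.45% → £5,105,000 × 1.45% × 1/12 = £6,168.5417
1 Apr – 31 May 2014: 2 months at 1.65% → £5,105,000 × 1.65% × 2/12 = £14,038.7500
1 Jun – 31 Dec 2014: 7 months at 1.75% → £5,105,000 × 1.75% × 7/12 = £52,113.5417
Total = £76,575.0000

£76,575.00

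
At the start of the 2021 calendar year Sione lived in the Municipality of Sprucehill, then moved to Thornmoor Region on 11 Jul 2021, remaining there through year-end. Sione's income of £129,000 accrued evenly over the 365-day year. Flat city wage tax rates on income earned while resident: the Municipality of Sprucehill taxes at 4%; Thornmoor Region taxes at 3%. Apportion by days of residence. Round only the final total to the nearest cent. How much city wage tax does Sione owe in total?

£4,545.04

The Municipality of Sprucehill, 1 Jan – 10 Jul 2021: 191 days → £129,000 × 4% × 191/365 = £2,700.1644
Thornmoor Region, 11 Jul – 31 Dec 2021: 174 days → £129,000 × 3% × 174/365 = £1,844.8767
Total = £4,545.0411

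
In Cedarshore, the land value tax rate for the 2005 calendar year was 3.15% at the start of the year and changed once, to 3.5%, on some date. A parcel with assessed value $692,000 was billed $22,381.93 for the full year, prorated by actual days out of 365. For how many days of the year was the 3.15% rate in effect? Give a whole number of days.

277 days

Let d = days at the first rate; then 365 − d days at the second rate.
$692,000 × [3.15%·d + 3.5%·(365−d)] / 365 = $22,381.93
Solving gives d = 277, so the new rate took effect on October 5, 2005.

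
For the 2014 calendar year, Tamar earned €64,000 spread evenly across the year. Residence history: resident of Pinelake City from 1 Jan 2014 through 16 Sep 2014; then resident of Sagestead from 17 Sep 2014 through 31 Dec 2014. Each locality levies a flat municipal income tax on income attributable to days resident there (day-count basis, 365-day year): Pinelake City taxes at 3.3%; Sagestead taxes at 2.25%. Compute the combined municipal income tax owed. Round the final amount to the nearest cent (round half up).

Pinelake City, 1 Jan – 16 Sep 2014: 259 days → €64,000 × 3.3% × 259/365 = €1,498.6521
Sagestead, 17 Sep – 31 Dec 2014: 106 days → €64,000 × 2.25% × 106/365 = €418.1918
Total = €1,916.8438

€1,916.84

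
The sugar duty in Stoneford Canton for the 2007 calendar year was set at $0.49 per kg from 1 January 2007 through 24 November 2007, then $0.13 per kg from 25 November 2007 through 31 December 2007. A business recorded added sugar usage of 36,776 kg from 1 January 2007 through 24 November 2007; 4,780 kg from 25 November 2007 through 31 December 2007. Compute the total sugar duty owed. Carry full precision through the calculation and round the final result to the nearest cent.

1 January – 24 November 2007: 36,776 kg at $0.49/kg → $18,020.24
25 November – 31 December 2007: 4,780 kg at $0.13/kg → $621.40

$18,641.64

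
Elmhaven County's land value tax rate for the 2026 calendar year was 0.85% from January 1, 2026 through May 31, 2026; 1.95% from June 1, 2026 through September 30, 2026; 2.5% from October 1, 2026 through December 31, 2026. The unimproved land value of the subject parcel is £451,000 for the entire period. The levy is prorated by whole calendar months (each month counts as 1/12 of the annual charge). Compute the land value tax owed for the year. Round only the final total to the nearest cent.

£7,347.54

January 1 – May 31, 2026: 5 months at 0.85% → £451,000 × 0.85% × 5/12 = £1,597.2917
June 1 – September 30, 2026: 4 months at 1.95% → £451,000 × 1.95% × 4/12 = £2,931.5000
October 1 – December 31, 2026: 3 months at 2.5% → £451,000 × 2.5% × 3/12 = £2,818.7500
Total = £7,347.5417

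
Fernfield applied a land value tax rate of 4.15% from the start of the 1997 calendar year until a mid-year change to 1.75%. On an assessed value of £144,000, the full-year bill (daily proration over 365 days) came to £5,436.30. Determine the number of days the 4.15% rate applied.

Let d = days at the first rate; then 365 − d days at the second rate.
£144,000 × [4.15%·d + 1.75%·(365−d)] / 365 = £5,436.30
Solving gives d = 308, so the new rate took effect on November 5, 1997.

308 days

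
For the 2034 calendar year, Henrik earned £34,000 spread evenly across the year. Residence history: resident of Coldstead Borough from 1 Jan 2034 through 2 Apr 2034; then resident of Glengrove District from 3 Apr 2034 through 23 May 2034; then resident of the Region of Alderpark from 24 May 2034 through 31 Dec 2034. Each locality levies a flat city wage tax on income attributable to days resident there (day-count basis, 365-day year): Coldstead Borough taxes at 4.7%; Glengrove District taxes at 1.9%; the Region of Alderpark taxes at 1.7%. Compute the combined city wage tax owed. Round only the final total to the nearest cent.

Coldstead Borough, 1 Jan – 2 Apr 2034: 92 days → £34,000 × 4.7% × 92/365 = £402.7836
Glengrove District, 3 Apr – 23 May 2034: 51 days → £34,000 × 1.9% × 51/365 = £90.2630
The Region of Alderpark, 24 May – 31 Dec 2034: 222 days → £34,000 × 1.7% × 222/365 = £351.5507
Total = £844.5973

£844.60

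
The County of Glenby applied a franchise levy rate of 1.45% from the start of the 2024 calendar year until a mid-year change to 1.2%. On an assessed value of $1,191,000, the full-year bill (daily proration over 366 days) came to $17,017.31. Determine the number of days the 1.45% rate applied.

Let d = days at the first rate; then 366 − d days at the second rate.
$1,191,000 × [1.45%·d + 1.2%·(366−d)] / 366 = $17,017.31
Solving gives d = 335, so the new rate took effect on 1 Dec 2024.

335 days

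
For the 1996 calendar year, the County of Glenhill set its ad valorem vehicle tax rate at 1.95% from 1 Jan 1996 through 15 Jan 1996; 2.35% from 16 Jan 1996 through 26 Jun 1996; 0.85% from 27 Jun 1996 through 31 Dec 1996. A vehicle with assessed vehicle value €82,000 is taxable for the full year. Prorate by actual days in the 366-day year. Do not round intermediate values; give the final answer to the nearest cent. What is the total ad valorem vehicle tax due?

1 Jan – 15 Jan 1996: 15 days at 1.95% → €82,000 × 1.95% × 15/366 = €65.5328
16 Jan – 26 Jun 1996: 163 days at 2.35% → €82,000 × 2.35% × 163/366 = €858.1995
27 Jun – 31 Dec 1996: 188 days at 0.85% → €82,000 × 0.85% × 188/366 = €358.0219
Total = €1,281.7541

€1,281.75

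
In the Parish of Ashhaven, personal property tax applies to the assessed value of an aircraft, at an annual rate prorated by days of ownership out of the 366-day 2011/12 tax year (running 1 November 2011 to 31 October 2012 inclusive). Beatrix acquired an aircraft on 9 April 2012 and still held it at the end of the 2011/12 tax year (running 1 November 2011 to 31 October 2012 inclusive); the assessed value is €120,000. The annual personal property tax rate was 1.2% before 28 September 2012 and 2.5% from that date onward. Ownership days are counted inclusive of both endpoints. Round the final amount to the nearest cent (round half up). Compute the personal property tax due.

€955.41

9 April – 27 September 2012: 172 days at 1.2% → €120,000 × 1.2% × 172/366 = €676.7213
28 September – 31 October 2012: 34 days at 2.5% → €120,000 × 2.5% × 34/366 = €278.6885
Total = €955.4098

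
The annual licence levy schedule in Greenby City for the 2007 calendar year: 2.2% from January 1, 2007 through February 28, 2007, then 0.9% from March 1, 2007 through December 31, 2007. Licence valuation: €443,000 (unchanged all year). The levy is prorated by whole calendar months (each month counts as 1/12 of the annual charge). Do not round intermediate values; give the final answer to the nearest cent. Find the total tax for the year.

€4,946.83

January 1 – February 28, 2007: 2 months at 2.2% → €443,000 × 2.2% × 2/12 = €1,624.3333
March 1 – December 31, 2007: 10 months at 0.9% → €443,000 × 0.9% × 10/12 = €3,322.5000
Total = €4,946.8333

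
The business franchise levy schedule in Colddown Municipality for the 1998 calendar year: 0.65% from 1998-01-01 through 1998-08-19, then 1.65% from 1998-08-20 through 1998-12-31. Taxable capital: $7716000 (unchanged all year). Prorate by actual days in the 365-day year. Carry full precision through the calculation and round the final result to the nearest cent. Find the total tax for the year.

$78481.23

1998-01-01 to 1998-08-19: 231 days at 0.65% → $7716000 × 0.65% × 231/365 = $31741.2986
1998-08-20 to 1998-12-31: 134 days at 1.65% → $7716000 × 1.65% × 134/365 = $46739.9342
Total = $78481.2329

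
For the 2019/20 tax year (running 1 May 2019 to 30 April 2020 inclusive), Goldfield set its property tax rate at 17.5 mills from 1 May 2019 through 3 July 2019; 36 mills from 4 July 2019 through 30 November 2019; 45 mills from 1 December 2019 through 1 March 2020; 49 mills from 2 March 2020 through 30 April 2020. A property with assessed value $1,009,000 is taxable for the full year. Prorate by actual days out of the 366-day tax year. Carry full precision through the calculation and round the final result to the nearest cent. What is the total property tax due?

1 May – 3 July 2019: 64 days at 17.5 mills → $1,009,000 × 1.75% × 64/366 = $3,087.6503
4 July – 30 November 2019: 150 days at 36 mills → $1,009,000 × 3.6% × 150/366 = $14,886.8852
1 December 2019 – 1 March 2020: 92 days at 45 mills → $1,009,000 × 4.5% × 92/366 = $11,413.2787
2 March – 30 April 2020: 60 days at 49 mills → $1,009,000 × 4.9% × 60/366 = $8,105.0820
Total = $37,492.8962

$37,492.90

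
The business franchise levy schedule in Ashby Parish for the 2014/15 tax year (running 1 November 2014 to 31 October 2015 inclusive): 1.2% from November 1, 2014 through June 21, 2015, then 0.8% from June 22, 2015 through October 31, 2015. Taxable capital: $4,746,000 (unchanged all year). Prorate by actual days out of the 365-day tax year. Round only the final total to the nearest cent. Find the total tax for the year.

November 1, 2014 – June 21, 2015: 233 days at 1.2% → $4,746,000 × 1.2% × 233/365 = $36,355.6603
June 22 – October 31, 2015: 132 days at 0.8% → $4,746,000 × 0.8% × 132/365 = $13,730.8932
Total = $50,086.5534

$50,086.55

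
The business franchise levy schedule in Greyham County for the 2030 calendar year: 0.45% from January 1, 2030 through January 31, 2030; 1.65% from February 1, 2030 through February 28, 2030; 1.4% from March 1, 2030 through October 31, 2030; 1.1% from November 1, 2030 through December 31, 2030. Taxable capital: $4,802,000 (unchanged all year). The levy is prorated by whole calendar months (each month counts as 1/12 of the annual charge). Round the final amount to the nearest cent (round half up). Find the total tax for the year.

$62,025.83

January 1 – January 31, 2030: 1 month at 0.45% → $4,802,000 × 0.45% × 1/12 = $1,800.7500
February 1 – February 28, 2030: 1 month at 1.65% → $4,802,000 × 1.65% × 1/12 = $6,602.7500
March 1 – October 31, 2030: 8 months at 1.4% → $4,802,000 × 1.4% × 8/12 = $44,818.6667
November 1 – December 31, 2030: 2 months at 1.1% → $4,802,000 × 1.1% × 2/12 = $8,803.6667
Total = $62,025.8333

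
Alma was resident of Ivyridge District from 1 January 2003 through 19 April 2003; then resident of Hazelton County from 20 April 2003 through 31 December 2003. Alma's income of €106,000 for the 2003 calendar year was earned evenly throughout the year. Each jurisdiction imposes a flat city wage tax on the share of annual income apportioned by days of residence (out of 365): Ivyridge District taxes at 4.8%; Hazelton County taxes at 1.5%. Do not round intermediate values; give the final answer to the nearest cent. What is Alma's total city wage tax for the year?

€2,634.61

Ivyridge District, 1 January – 19 April 2003: 109 days → €106,000 × 4.8% × 109/365 = €1,519.4301
Hazelton County, 20 April – 31 December 2003: 256 days → €106,000 × 1.5% × 256/365 = €1,115.1781
Total = €2,634.6082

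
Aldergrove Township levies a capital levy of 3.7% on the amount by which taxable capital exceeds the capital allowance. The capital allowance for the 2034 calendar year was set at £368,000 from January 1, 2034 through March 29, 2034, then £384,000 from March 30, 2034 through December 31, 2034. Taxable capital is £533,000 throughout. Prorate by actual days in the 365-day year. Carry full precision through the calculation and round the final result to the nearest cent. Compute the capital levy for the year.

January 1 – March 29, 2034: 88 days, exemption £368,000 → (£533,000 − £368,000) × 3.7% × 88/365 = £1,471.8904
March 30 – December 31, 2034: 277 days, exemption £384,000 → (£533,000 − £384,000) × 3.7% × 277/365 = £4,183.8384
Total = £5,655.7288

£5,655.73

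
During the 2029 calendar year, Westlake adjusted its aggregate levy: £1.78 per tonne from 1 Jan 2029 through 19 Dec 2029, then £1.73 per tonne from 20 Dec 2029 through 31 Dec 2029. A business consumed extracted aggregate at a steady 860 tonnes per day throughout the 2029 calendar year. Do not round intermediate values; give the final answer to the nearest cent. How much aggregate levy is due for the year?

£558,226.00

1 Jan – 19 Dec 2029: 353 days × 860 tonnes/day = 303,580 tonnes at £1.78/tonne → £540,372.40
20 Dec – 31 Dec 2029: 12 days × 860 tonnes/day = 10,320 tonnes at £1.73/tonne → £17,853.60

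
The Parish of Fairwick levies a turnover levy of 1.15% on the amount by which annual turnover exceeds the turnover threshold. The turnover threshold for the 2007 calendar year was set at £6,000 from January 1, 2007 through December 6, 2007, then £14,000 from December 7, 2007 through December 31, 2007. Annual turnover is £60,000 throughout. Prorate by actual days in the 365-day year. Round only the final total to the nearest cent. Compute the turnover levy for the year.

£614.70

January 1 – December 6, 2007: 340 days, exemption £6,000 → (£60,000 − £6,000) × 1.15% × 340/365 = £578.4658
December 7 – December 31, 2007: 25 days, exemption £14,000 → (£60,000 − £14,000) × 1.15% × 25/365 = £36.2329
Total = £614.6986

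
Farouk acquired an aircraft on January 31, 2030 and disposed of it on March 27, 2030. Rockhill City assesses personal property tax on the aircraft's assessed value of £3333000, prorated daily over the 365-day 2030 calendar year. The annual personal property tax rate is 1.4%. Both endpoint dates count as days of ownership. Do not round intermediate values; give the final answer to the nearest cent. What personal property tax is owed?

£7159.10

Days held (January 31 – March 27, 2030): 56 out of 365
Tax = £3333000 × 1.4% × 56/365 = £7159.1014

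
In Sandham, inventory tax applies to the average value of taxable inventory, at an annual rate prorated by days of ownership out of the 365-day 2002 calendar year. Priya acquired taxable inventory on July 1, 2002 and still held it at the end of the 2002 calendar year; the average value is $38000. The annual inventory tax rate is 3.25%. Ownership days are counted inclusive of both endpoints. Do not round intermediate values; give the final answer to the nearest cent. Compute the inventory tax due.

$622.58

Days held (July 1 – December 31, 2002): 184 out of 365
Tax = $38000 × 3.25% × 184/365 = $622.5753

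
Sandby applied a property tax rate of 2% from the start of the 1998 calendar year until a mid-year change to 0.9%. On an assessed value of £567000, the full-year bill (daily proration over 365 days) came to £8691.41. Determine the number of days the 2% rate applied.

210 days

Let d = days at the first rate; then 365 − d days at the second rate.
£567000 × [2%·d + 0.9%·(365−d)] / 365 = £8691.41
Solving gives d = 210, so the new rate took effect on July 30, 1998.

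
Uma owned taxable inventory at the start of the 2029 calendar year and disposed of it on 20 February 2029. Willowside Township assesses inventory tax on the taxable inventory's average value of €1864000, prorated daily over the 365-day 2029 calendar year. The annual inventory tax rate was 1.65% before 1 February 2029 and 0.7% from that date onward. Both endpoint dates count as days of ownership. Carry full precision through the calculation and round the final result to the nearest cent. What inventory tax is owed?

€3327.11

1 January – 31 January 2029: 31 days at 1.65% → €1864000 × 1.65% × 31/365 = €2612.1534
1 February – 20 February 2029: 20 days at 0.7% → €1864000 × 0.7% × 20/365 = €714.9589
Total = €3327.1123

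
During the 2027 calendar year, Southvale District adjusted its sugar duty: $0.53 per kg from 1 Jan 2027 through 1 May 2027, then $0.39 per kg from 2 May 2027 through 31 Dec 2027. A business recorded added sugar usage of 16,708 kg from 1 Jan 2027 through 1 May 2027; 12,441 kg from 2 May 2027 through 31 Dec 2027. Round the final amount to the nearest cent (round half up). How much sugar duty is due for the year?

$13,707.23

1 Jan – 1 May 2027: 16,708 kg at $0.53/kg → $8,855.24
2 May – 31 Dec 2027: 12,441 kg at $0.39/kg → $4,851.99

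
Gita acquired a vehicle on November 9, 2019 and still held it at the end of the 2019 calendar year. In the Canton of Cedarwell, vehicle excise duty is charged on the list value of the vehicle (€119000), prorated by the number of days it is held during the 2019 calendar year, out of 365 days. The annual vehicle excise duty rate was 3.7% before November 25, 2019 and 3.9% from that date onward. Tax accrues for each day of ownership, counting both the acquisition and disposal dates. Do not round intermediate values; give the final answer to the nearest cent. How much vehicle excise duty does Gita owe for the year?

November 9 – November 24, 2019: 16 days at 3.7% → €119000 × 3.7% × 16/365 = €193.0082
November 25 – December 31, 2019: 37 days at 3.9% → €119000 × 3.9% × 37/365 = €470.4575
Total = €663.4658

€663.47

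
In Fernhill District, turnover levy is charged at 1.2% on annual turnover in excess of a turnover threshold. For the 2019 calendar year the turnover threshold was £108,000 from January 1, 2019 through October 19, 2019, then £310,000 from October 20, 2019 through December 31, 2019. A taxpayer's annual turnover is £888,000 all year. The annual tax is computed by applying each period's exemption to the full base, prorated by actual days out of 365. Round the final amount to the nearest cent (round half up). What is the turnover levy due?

January 1 – October 19, 2019: 292 days, exemption £108,000 → (£888,000 − £108,000) × 1.2% × 292/365 = £7,488.0000
October 20 – December 31, 2019: 73 days, exemption £310,000 → (£888,000 − £310,000) × 1.2% × 73/365 = £1,387.2000
Total = £8,875.2000

£8,875.20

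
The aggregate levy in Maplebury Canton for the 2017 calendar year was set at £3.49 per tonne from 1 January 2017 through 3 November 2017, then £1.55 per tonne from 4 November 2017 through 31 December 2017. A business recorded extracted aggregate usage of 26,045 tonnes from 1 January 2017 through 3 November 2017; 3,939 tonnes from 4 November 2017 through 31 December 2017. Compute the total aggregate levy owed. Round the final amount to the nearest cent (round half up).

1 January – 3 November 2017: 26,045 tonnes at £3.49/tonne → £90897.05
4 November – 31 December 2017: 3,939 tonnes at £1.55/tonne → £6105.45

£97002.50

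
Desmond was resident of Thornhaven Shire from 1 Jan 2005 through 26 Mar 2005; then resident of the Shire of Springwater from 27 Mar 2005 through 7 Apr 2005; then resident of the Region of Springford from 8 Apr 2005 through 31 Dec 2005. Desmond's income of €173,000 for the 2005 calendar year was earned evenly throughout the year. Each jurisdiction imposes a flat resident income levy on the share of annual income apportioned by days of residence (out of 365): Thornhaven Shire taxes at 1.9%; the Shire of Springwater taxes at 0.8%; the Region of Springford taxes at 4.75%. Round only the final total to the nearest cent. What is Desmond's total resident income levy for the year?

Thornhaven Shire, 1 Jan – 26 Mar 2005: 85 days → €173,000 × 1.9% × 85/365 = €765.4658
The Shire of Springwater, 27 Mar – 7 Apr 2005: 12 days → €173,000 × 0.8% × 12/365 = €45.5014
The Region of Springford, 8 Apr – 31 Dec 2005: 268 days → €173,000 × 4.75% × 268/365 = €6,033.6712
Total = €6,844.6384

€6,844.64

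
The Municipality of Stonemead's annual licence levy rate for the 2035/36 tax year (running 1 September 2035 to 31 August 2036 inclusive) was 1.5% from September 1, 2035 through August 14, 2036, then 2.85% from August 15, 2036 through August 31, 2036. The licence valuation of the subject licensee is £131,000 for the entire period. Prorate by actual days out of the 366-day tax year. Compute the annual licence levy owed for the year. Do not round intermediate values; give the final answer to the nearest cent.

September 1, 2035 – August 14, 2036: 349 days at 1.5% → £131,000 × 1.5% × 349/366 = £1,873.7295
August 15 – August 31, 2036: 17 days at 2.85% → £131,000 × 2.85% × 17/366 = £173.4139
Total = £2,047.1434

£2,047.14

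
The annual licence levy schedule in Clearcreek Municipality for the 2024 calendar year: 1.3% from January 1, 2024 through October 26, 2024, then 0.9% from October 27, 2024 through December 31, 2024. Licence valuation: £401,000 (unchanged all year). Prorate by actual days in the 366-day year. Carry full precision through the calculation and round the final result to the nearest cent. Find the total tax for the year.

January 1 – October 26, 2024: 300 days at 1.3% → £401,000 × 1.3% × 300/366 = £4,272.9508
October 27 – December 31, 2024: 66 days at 0.9% → £401,000 × 0.9% × 66/366 = £650.8033
Total = £4,923.7541

£4,923.75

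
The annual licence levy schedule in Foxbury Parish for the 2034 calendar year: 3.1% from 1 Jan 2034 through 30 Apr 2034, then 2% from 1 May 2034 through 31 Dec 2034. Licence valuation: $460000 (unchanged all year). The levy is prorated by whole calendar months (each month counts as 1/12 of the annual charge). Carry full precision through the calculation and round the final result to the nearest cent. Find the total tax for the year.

1 Jan – 30 Apr 2034: 4 months at 3.1% → $460000 × 3.1% × 4/12 = $4753.3333
1 May – 31 Dec 2034: 8 months at 2% → $460000 × 2% × 8/12 = $6133.3333
Total = $10886.6667

$10886.67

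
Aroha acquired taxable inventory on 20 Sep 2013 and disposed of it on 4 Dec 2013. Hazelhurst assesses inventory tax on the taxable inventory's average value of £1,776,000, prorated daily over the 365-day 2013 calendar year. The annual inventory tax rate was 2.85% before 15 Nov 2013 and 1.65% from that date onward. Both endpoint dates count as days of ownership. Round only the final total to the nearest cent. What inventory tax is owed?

£9,371.44

20 Sep – 14 Nov 2013: 56 days at 2.85% → £1,776,000 × 2.85% × 56/365 = £7,765.7425
15 Nov – 4 Dec 2013: 20 days at 1.65% → £1,776,000 × 1.65% × 20/365 = £1,605.6986
Total = £9,371.4411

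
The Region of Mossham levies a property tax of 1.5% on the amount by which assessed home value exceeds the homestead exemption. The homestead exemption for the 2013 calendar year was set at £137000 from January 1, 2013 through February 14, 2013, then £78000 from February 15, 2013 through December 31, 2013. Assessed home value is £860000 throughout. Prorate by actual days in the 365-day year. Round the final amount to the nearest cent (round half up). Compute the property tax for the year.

January 1 – February 14, 2013: 45 days, exemption £137000 → (£860000 − £137000) × 1.5% × 45/365 = £1337.0548
February 15 – December 31, 2013: 320 days, exemption £78000 → (£860000 − £78000) × 1.5% × 320/365 = £10283.8356
Total = £11620.8904

£11620.89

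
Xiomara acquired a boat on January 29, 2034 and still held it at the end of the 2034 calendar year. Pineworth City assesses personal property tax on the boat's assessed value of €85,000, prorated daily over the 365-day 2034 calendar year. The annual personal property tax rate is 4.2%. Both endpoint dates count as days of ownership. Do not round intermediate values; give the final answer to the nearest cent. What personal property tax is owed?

Days held (January 29 – December 31, 2034): 337 out of 365
Tax = €85,000 × 4.2% × 337/365 = €3,296.1370

€3,296.14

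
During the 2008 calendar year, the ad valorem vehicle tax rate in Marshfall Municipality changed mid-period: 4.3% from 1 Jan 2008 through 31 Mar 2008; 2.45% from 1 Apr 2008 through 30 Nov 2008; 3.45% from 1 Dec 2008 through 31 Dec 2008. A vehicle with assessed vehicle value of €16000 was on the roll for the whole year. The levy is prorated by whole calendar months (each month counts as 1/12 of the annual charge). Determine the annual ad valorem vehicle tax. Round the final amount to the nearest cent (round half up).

1 Jan – 31 Mar 2008: 3 months at 4.3% → €16000 × 4.3% × 3/12 = €172.0000
1 Apr – 30 Nov 2008: 8 months at 2.45% → €16000 × 2.45% × 8/12 = €261.3333
1 Dec – 31 Dec 2008: 1 month at 3.45% → €16000 × 3.45% × 1/12 = €46.0000
Total = €479.3333

€479.33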